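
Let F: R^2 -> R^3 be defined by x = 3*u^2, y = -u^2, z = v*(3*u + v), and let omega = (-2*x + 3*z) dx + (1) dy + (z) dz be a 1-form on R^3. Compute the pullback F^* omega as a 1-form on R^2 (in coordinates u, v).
F^* omega = (-36*u^3 + 54*u^2*v + 27*u*v^2 - 2*u + 3*v^3) du + (v*(9*u^2 + 9*u*v + 2*v^2)) dv

Using F^*(f dg) = (f ∘ F) d(g ∘ F), substitute each coordinate x_i by F_i(u, v) in f_i, and replace dx_i by d F_i = (∂F_i/∂u) du + (∂F_i/∂v) dv.
  For the x component: f_1(F) = -6*u^2 + 9*u*v + 3*v^2; d F_1 = (6*u) du + (0) dv
  For the y component: f_2(F) = 1; d F_2 = (-2*u) du + (0) dv
  For the z component: f_3(F) = v*(3*u + v); d F_3 = (3*v) du + (3*u + 2*v) dv
Combining and collecting du, dv coefficients:
  coeff of du: -36*u^3 + 54*u^2*v + 27*u*v^2 - 2*u + 3*v^3
  coeff of dv: v*(9*u^2 + 9*u*v + 2*v^2)
F^* omega = (-36*u^3 + 54*u^2*v + 27*u*v^2 - 2*u + 3*v^3) du + (v*(9*u^2 + 9*u*v + 2*v^2)) dv.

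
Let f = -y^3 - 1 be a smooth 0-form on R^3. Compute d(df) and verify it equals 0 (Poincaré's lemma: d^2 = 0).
d(df) = 0

Step 1: df = sum_i (∂f/∂x_i) dx_i = (0) dx + (-3*y^2) dy + (0) dz.
Step 2: Apply d again. Using the 1-form formula, the coefficient of dx ∧ dy in d(df) is ∂^2 f/∂x ∂y - ∂^2 f/∂y ∂x = (0) - (0) = 0 (equality of mixed partials for smooth f).
Similarly for dx ∧ dz and dy ∧ dz — all coefficients vanish. So d(df) = 0.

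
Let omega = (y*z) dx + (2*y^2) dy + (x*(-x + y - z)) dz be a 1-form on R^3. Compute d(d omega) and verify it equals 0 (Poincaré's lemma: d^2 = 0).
d(d omega) = 0

Step 1: d omega = sum_{i<j} (∂f_j/∂x_i - ∂f_i/∂x_j) dx_i ∧ dx_j:
  coeff of dx ∧ dy: -z
  coeff of dx ∧ dz: -2*x - z
  coeff of dy ∧ dz: x
Step 2: Apply d again to each 2-form coefficient. The only possible 3-form in R^3 is dx ∧ dy ∧ dz, with coefficient
  ∂(coeff of dy∧dz)/∂x - ∂(coeff of dx∧dz)/∂y + ∂(coeff of dx∧dy)/∂z
  = ∂/∂x (x) - ∂/∂y (-2*x - z) + ∂/∂z (-z).
Each of these terms simplifies to sums of mixed partials that cancel in pairs. The result is 0 (by equality of mixed partials for smooth functions — Schwarz / Clairaut).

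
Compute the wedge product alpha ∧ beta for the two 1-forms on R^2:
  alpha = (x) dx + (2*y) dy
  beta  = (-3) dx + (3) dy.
alpha ∧ beta = (3*x + 6*y) dx ∧ dy

Distribute the wedge, using dx_i ∧ dx_j = -dx_j ∧ dx_i and dx_i ∧ dx_i = 0. For each pair (i, j) with i < j, the coefficient of dx_i ∧ dx_j in alpha ∧ beta is (alpha_i * beta_j - alpha_j * beta_i). Collecting: alpha ∧ beta = (3*x + 6*y) dx ∧ dy.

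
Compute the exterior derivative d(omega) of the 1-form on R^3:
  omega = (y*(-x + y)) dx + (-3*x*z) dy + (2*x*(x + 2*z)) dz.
d(omega) = (x - 2*y - 3*z) dx ∧ dy + (4*x + 4*z) dx ∧ dz + (3*x) dy ∧ dz

For a 1-form omega = sum_i f_i dx_i, the exterior derivative is
  d(omega) = sum_{i < j} (∂f_j/∂x_i - ∂f_i/∂x_j) dx_i ∧ dx_j.
  coefficient of dx ∧ dy: ∂f_2/∂x - ∂f_1/∂y = ∂(-3*x*z)/∂x - ∂(y*(-x + y))/∂y = x - 2*y - 3*z
  coefficient of dx ∧ dz: ∂f_3/∂x - ∂f_1/∂z = ∂(2*x*(x + 2*z))/∂x - ∂(y*(-x + y))/∂z = 4*x + 4*z
  coefficient of dy ∧ dz: ∂f_3/∂y - ∂f_2/∂z = ∂(2*x*(x + 2*z))/∂y - ∂(-3*x*z)/∂z = 3*x
Assembling: d(omega) = (x - 2*y - 3*z) dx ∧ dy + (4*x + 4*z) dx ∧ dz + (3*x) dy ∧ dz.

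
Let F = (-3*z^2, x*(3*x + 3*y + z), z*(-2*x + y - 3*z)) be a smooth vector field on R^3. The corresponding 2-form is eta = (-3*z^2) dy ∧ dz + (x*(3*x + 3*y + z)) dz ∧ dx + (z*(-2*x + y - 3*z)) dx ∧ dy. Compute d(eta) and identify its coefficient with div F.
d(eta) = (x + y - 6*z) dx ∧ dy ∧ dz; div F = x + y - 6*z

For a 2-form in R^3 of the form above, applying d gives a 3-form with coefficient ∂P/∂x + ∂Q/∂y + ∂R/∂z:
  ∂P/∂x = 0
  ∂Q/∂y = 3*x
  ∂R/∂z = -2*x + y - 6*z
Sum = x + y - 6*z, which is exactly div F.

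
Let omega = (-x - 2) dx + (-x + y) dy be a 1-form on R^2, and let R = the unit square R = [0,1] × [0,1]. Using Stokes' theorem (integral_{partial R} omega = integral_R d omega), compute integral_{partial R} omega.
integral_(partial R) omega = -1

Stokes: integral_partial_R omega = integral_R d omega with d omega = (∂Q/∂x - ∂P/∂y) dx ∧ dy.
  ∂Q/∂x = -1
  ∂P/∂y = 0
  integrand = ∂Q/∂x - ∂P/∂y = -1.
Integrating over R: integral_0^1 integral_0^1 (-1) dx dy = -1.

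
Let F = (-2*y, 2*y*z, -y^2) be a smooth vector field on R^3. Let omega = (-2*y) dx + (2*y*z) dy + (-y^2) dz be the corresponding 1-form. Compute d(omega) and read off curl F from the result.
d(omega) = (-4*y) dy ∧ dz + (0) dz ∧ dx + (2) dx ∧ dy; curl F = (-4*y, 0, 2)

d omega = sum_{i<j} (∂f_j/∂x_i - ∂f_i/∂x_j) dx_i ∧ dx_j. Under the identification (dy ∧ dz, dz ∧ dx, dx ∧ dy) ↔ (e_x, e_y, e_z), the coefficients are exactly the components of curl F. Compute:
  ∂R/∂y - ∂Q/∂z = (-2*y) - (2*y) = -4*y
  ∂P/∂z - ∂R/∂x = (0) - (0) = 0
  ∂Q/∂x - ∂P/∂y = (0) - (-2) = 2.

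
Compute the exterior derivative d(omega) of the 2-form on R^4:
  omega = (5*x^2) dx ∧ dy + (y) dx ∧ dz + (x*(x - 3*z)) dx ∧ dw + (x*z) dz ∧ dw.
d(omega) = (-1) dx ∧ dy ∧ dz + (3*x + z) dx ∧ dz ∧ dw

For a 2-form omega = sum_{i<j} g_{ij} dx_i ∧ dx_j, the exterior derivative is
  d(omega) = sum_{i<j} d(g_{ij}) ∧ dx_i ∧ dx_j = sum_{i<j, k} (∂g_{ij}/∂x_k) dx_k ∧ dx_i ∧ dx_j.
Expand each term, using dx_k ∧ dx_i ∧ dx_j = sgn(permutation) dx_{(a)} ∧ dx_{(b)} ∧ dx_{(c)} with (a < b < c) sorted:
  d(y) includes (∂/∂y)(y) dy = (1) dy, which multiplied by dx ∧ dz gives (-1) dx ∧ dy ∧ dz
  d(x*(x - 3*z)) includes (∂/∂z)(x*(x - 3*z)) dz = (-3*x) dz, which multiplied by dx ∧ dw gives (3*x) dx ∧ dz ∧ dw
  d(x*z) includes (∂/∂x)(x*z) dx = (z) dx, which multiplied by dz ∧ dw gives (z) dx ∧ dz ∧ dw
Collecting like 3-forms: d(omega) = (-1) dx ∧ dy ∧ dz + (3*x + z) dx ∧ dz ∧ dw.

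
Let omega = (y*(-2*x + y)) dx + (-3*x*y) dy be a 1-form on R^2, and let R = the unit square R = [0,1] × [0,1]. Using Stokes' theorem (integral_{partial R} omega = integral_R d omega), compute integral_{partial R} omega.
integral_(partial R) omega = -3/2

Stokes: integral_partial_R omega = integral_R d omega with d omega = (∂Q/∂x - ∂P/∂y) dx ∧ dy.
  ∂Q/∂x = -3*y
  ∂P/∂y = -2*x + 2*y
  integrand = ∂Q/∂x - ∂P/∂y = 2*x - 5*y.
Integrating over R: integral_0^1 integral_0^1 (2*x - 5*y) dx dy = -3/2.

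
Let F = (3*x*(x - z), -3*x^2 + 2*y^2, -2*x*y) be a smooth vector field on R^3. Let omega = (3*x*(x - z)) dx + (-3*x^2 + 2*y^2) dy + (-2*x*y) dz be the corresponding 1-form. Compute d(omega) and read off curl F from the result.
d(omega) = (-2*x) dy ∧ dz + (-3*x + 2*y) dz ∧ dx + (-6*x) dx ∧ dy; curl F = (-2*x, -3*x + 2*y, -6*x)

d omega = sum_{i<j} (∂f_j/∂x_i - ∂f_i/∂x_j) dx_i ∧ dx_j. Under the identification (dy ∧ dz, dz ∧ dx, dx ∧ dy) ↔ (e_x, e_y, e_z), the coefficients are exactly the components of curl F. Compute:
  ∂R/∂y - ∂Q/∂z = (-2*x) - (0) = -2*x
  ∂P/∂z - ∂R/∂x = (-3*x) - (-2*y) = -3*x + 2*y
  ∂Q/∂x - ∂P/∂y = (-6*x) - (0) = -6*x.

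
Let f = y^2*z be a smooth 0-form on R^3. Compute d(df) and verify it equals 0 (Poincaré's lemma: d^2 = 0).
d(df) = 0

Step 1: df = sum_i (∂f/∂x_i) dx_i = (0) dx + (2*y*z) dy + (y^2) dz.
Step 2: Apply d again. Using the 1-form formula, the coefficient of dx ∧ dy in d(df) is ∂^2 f/∂x ∂y - ∂^2 f/∂y ∂x = (0) - (0) = 0 (equality of mixed partials for smooth f).
Similarly for dx ∧ dz and dy ∧ dz — all coefficients vanish. So d(df) = 0.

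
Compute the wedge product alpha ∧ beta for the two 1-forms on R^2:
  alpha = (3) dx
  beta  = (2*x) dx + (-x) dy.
alpha ∧ beta = (-3*x) dx ∧ dy

Distribute the wedge, using dx_i ∧ dx_j = -dx_j ∧ dx_i and dx_i ∧ dx_i = 0. For each pair (i, j) with i < j, the coefficient of dx_i ∧ dx_j in alpha ∧ beta is (alpha_i * beta_j - alpha_j * beta_i). Collecting: alpha ∧ beta = (-3*x) dx ∧ dy.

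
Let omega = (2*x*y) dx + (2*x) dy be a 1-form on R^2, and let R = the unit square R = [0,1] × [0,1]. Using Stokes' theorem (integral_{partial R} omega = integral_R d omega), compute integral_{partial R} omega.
integral_(partial R) omega = 1

Stokes: integral_partial_R omega = integral_R d omega with d omega = (∂Q/∂x - ∂P/∂y) dx ∧ dy.
  ∂Q/∂x = 2
  ∂P/∂y = 2*x
  integrand = ∂Q/∂x - ∂P/∂y = 2 - 2*x.
Integrating over R: integral_0^1 integral_0^1 (2 - 2*x) dx dy = 1.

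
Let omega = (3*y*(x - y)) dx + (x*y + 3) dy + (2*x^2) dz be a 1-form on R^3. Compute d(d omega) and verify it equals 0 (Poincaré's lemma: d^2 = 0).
d(d omega) = 0

Step 1: d omega = sum_{i<j} (∂f_j/∂x_i - ∂f_i/∂x_j) dx_i ∧ dx_j:
  coeff of dx ∧ dy: -3*x + 7*y
  coeff of dx ∧ dz: 4*x
  coeff of dy ∧ dz: 0
Step 2: Apply d again to each 2-form coefficient. The only possible 3-form in R^3 is dx ∧ dy ∧ dz, with coefficient
  ∂(coeff of dy∧dz)/∂x - ∂(coeff of dx∧dz)/∂y + ∂(coeff of dx∧dy)/∂z
  = ∂/∂x (0) - ∂/∂y (4*x) + ∂/∂z (-3*x + 7*y).
Each of these terms simplifies to sums of mixed partials that cancel in pairs. The result is 0 (by equality of mixed partials for smooth functions — Schwarz / Clairaut).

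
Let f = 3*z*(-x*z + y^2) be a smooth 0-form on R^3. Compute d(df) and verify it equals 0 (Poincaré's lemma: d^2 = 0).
d(df) = 0

Step 1: df = sum_i (∂f/∂x_i) dx_i = (-3*z^2) dx + (6*y*z) dy + (-6*x*z + 3*y^2) dz.
Step 2: Apply d again. Using the 1-form formula, the coefficient of dx ∧ dy in d(df) is ∂^2 f/∂x ∂y - ∂^2 f/∂y ∂x = (0) - (0) = 0 (equality of mixed partials for smooth f).
Similarly for dx ∧ dz and dy ∧ dz — all coefficients vanish. So d(df) = 0.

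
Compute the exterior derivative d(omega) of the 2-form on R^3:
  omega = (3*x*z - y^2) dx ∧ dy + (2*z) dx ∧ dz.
d(omega) = (3*x) dx ∧ dy ∧ dz

For a 2-form omega = sum_{i<j} g_{ij} dx_i ∧ dx_j, the exterior derivative is
  d(omega) = sum_{i<j} d(g_{ij}) ∧ dx_i ∧ dx_j = sum_{i<j, k} (∂g_{ij}/∂x_k) dx_k ∧ dx_i ∧ dx_j.
Expand each term, using dx_k ∧ dx_i ∧ dx_j = sgn(permutation) dx_{(a)} ∧ dx_{(b)} ∧ dx_{(c)} with (a < b < c) sorted:
  d(3*x*z - y^2) includes (∂/∂z)(3*x*z - y^2) dz = (3*x) dz, which multiplied by dx ∧ dy gives (3*x) dx ∧ dy ∧ dz
Collecting like 3-forms: d(omega) = (3*x) dx ∧ dy ∧ dz.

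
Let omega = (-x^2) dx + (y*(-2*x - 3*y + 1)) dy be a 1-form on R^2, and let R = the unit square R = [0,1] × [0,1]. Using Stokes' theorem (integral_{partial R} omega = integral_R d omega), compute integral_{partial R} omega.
integral_(partial R) omega = -1

Stokes: integral_partial_R omega = integral_R d omega with d omega = (∂Q/∂x - ∂P/∂y) dx ∧ dy.
  ∂Q/∂x = -2*y
  ∂P/∂y = 0
  integrand = ∂Q/∂x - ∂P/∂y = -2*y.
Integrating over R: integral_0^1 integral_0^1 (-2*y) dx dy = -1.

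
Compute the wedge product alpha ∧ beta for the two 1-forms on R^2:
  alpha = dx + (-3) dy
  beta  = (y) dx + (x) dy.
alpha ∧ beta = (x + 3*y) dx ∧ dy

Distribute the wedge, using dx_i ∧ dx_j = -dx_j ∧ dx_i and dx_i ∧ dx_i = 0. For each pair (i, j) with i < j, the coefficient of dx_i ∧ dx_j in alpha ∧ beta is (alpha_i * beta_j - alpha_j * beta_i). Collecting: alpha ∧ beta = (x + 3*y) dx ∧ dy.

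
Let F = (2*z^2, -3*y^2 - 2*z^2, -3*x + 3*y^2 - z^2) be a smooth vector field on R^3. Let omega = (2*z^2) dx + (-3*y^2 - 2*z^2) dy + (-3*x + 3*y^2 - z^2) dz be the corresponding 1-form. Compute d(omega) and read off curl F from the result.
d(omega) = (6*y + 4*z) dy ∧ dz + (4*z + 3) dz ∧ dx + (0) dx ∧ dy; curl F = (6*y + 4*z, 4*z + 3, 0)

d omega = sum_{i<j} (∂f_j/∂x_i - ∂f_i/∂x_j) dx_i ∧ dx_j. Under the identification (dy ∧ dz, dz ∧ dx, dx ∧ dy) ↔ (e_x, e_y, e_z), the coefficients are exactly the components of curl F. Compute:
  ∂R/∂y - ∂Q/∂z = (6*y) - (-4*z) = 6*y + 4*z
  ∂P/∂z - ∂R/∂x = (4*z) - (-3) = 4*z + 3
  ∂Q/∂x - ∂P/∂y = (0) - (0) = 0.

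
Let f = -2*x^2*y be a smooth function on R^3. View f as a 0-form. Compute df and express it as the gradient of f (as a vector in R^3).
df = (-4*x*y) dx + (-2*x^2) dy + (0) dz; grad f = (-4*x*y, -2*x^2, 0)

For a 0-form f, d f = (∂f/∂x) dx + (∂f/∂y) dy + (∂f/∂z) dz. The components of the vector representation are exactly the entries of grad f in Cartesian coordinates:
  ∂f/∂x = -4*x*y
  ∂f/∂y = -2*x^2
  ∂f/∂z = 0.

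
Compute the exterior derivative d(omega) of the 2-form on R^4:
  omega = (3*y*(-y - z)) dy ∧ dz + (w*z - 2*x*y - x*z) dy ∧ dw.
d(omega) = (-2*y - z) dx ∧ dy ∧ dw + (-w + x) dy ∧ dz ∧ dw

For a 2-form omega = sum_{i<j} g_{ij} dx_i ∧ dx_j, the exterior derivative is
  d(omega) = sum_{i<j} d(g_{ij}) ∧ dx_i ∧ dx_j = sum_{i<j, k} (∂g_{ij}/∂x_k) dx_k ∧ dx_i ∧ dx_j.
Expand each term, using dx_k ∧ dx_i ∧ dx_j = sgn(permutation) dx_{(a)} ∧ dx_{(b)} ∧ dx_{(c)} with (a < b < c) sorted:
  d(w*z - 2*x*y - x*z) includes (∂/∂x)(w*z - 2*x*y - x*z) dx = (-2*y - z) dx, which multiplied by dy ∧ dw gives (-2*y - z) dx ∧ dy ∧ dw
  d(w*z - 2*x*y - x*z) includes (∂/∂z)(w*z - 2*x*y - x*z) dz = (w - x) dz, which multiplied by dy ∧ dw gives (-w + x) dy ∧ dz ∧ dw
Collecting like 3-forms: d(omega) = (-2*y - z) dx ∧ dy ∧ dw + (-w + x) dy ∧ dz ∧ dw.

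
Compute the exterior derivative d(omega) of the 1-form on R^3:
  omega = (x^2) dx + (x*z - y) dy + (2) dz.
d(omega) = (z) dx ∧ dy + (-x) dy ∧ dz

For a 1-form omega = sum_i f_i dx_i, the exterior derivative is
  d(omega) = sum_{i < j} (∂f_j/∂x_i - ∂f_i/∂x_j) dx_i ∧ dx_j.
  coefficient of dx ∧ dy: ∂f_2/∂x - ∂f_1/∂y = ∂(x*z - y)/∂x - ∂(x^2)/∂y = z
  coefficient of dy ∧ dz: ∂f_3/∂y - ∂f_2/∂z = ∂(2)/∂y - ∂(x*z - y)/∂z = -x
Assembling: d(omega) = (z) dx ∧ dy + (-x) dy ∧ dz.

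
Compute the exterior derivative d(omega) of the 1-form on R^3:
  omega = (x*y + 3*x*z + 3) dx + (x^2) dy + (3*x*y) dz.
d(omega) = (x) dx ∧ dy + (-3*x + 3*y) dx ∧ dz + (3*x) dy ∧ dz

For a 1-form omega = sum_i f_i dx_i, the exterior derivative is
  d(omega) = sum_{i < j} (∂f_j/∂x_i - ∂f_i/∂x_j) dx_i ∧ dx_j.
  coefficient of dx ∧ dy: ∂f_2/∂x - ∂f_1/∂y = ∂(x^2)/∂x - ∂(x*y + 3*x*z + 3)/∂y = x
  coefficient of dx ∧ dz: ∂f_3/∂x - ∂f_1/∂z = ∂(3*x*y)/∂x - ∂(x*y + 3*x*z + 3)/∂z = -3*x + 3*y
  coefficient of dy ∧ dz: ∂f_3/∂y - ∂f_2/∂z = ∂(3*x*y)/∂y - ∂(x^2)/∂z = 3*x
Assembling: d(omega) = (x) dx ∧ dy + (-3*x + 3*y) dx ∧ dz + (3*x) dy ∧ dz.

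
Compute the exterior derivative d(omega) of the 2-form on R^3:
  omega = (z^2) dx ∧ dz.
d(omega) = 0

For a 2-form omega = sum_{i<j} g_{ij} dx_i ∧ dx_j, the exterior derivative is
  d(omega) = sum_{i<j} d(g_{ij}) ∧ dx_i ∧ dx_j = sum_{i<j, k} (∂g_{ij}/∂x_k) dx_k ∧ dx_i ∧ dx_j.
Expand each term, using dx_k ∧ dx_i ∧ dx_j = sgn(permutation) dx_{(a)} ∧ dx_{(b)} ∧ dx_{(c)} with (a < b < c) sorted:

Collecting like 3-forms: d(omega) = 0.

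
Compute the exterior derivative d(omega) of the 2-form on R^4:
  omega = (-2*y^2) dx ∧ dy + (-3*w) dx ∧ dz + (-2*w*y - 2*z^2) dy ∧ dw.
d(omega) = (-3) dx ∧ dz ∧ dw + (4*z) dy ∧ dz ∧ dw

For a 2-form omega = sum_{i<j} g_{ij} dx_i ∧ dx_j, the exterior derivative is
  d(omega) = sum_{i<j} d(g_{ij}) ∧ dx_i ∧ dx_j = sum_{i<j, k} (∂g_{ij}/∂x_k) dx_k ∧ dx_i ∧ dx_j.
Expand each term, using dx_k ∧ dx_i ∧ dx_j = sgn(permutation) dx_{(a)} ∧ dx_{(b)} ∧ dx_{(c)} with (a < b < c) sorted:
  d(-3*w) includes (∂/∂w)(-3*w) dw = (-3) dw, which multiplied by dx ∧ dz gives (-3) dx ∧ dz ∧ dw
  d(-2*w*y - 2*z^2) includes (∂/∂z)(-2*w*y - 2*z^2) dz = (-4*z) dz, which multiplied by dy ∧ dw gives (4*z) dy ∧ dz ∧ dw
Collecting like 3-forms: d(omega) = (-3) dx ∧ dz ∧ dw + (4*z) dy ∧ dz ∧ dw.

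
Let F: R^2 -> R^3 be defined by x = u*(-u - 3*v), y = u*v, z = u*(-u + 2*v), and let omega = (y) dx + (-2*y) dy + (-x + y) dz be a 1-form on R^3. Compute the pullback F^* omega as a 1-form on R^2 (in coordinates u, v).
F^* omega = (u*(-2*u^2 - 8*u*v + 3*v^2)) du + (u^2*(2*u + 3*v)) dv

Using F^*(f dg) = (f ∘ F) d(g ∘ F), substitute each coordinate x_i by F_i(u, v) in f_i, and replace dx_i by d F_i = (∂F_i/∂u) du + (∂F_i/∂v) dv.
  For the x component: f_1(F) = u*v; d F_1 = (-2*u - 3*v) du + (-3*u) dv
  For the y component: f_2(F) = -2*u*v; d F_2 = (v) du + (u) dv
  For the z component: f_3(F) = u*(u + 4*v); d F_3 = (-2*u + 2*v) du + (2*u) dv
Combining and collecting du, dv coefficients:
  coeff of du: u*(-2*u^2 - 8*u*v + 3*v^2)
  coeff of dv: u^2*(2*u + 3*v)
F^* omega = (u*(-2*u^2 - 8*u*v + 3*v^2)) du + (u^2*(2*u + 3*v)) dv.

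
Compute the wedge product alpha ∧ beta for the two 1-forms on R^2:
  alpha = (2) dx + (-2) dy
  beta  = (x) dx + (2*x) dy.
alpha ∧ beta = (6*x) dx ∧ dy

Distribute the wedge, using dx_i ∧ dx_j = -dx_j ∧ dx_i and dx_i ∧ dx_i = 0. For each pair (i, j) with i < j, the coefficient of dx_i ∧ dx_j in alpha ∧ beta is (alpha_i * beta_j - alpha_j * beta_i). Collecting: alpha ∧ beta = (6*x) dx ∧ dy.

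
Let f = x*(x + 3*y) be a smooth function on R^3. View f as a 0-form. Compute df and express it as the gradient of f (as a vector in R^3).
df = (2*x + 3*y) dx + (3*x) dy + (0) dz; grad f = (2*x + 3*y, 3*x, 0)

For a 0-form f, d f = (∂f/∂x) dx + (∂f/∂y) dy + (∂f/∂z) dz. The components of the vector representation are exactly the entries of grad f in Cartesian coordinates:
  ∂f/∂x = 2*x + 3*y
  ∂f/∂y = 3*x
  ∂f/∂z = 0.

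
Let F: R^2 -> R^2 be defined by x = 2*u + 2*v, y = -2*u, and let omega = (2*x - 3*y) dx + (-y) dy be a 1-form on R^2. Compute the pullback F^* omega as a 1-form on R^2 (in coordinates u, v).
F^* omega = (16*u + 8*v) du + (20*u + 8*v) dv

Using F^*(f dg) = (f ∘ F) d(g ∘ F), substitute each coordinate x_i by F_i(u, v) in f_i, and replace dx_i by d F_i = (∂F_i/∂u) du + (∂F_i/∂v) dv.
  For the x component: f_1(F) = 10*u + 4*v; d F_1 = (2) du + (2) dv
  For the y component: f_2(F) = 2*u; d F_2 = (-2) du + (0) dv
Combining and collecting du, dv coefficients:
  coeff of du: 16*u + 8*v
  coeff of dv: 20*u + 8*v
F^* omega = (16*u + 8*v) du + (20*u + 8*v) dv.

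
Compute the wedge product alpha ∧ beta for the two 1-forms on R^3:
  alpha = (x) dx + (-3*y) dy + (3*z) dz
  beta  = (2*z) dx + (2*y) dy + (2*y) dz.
alpha ∧ beta = (2*y*(x + 3*z)) dx ∧ dy + (2*x*y - 6*z^2) dx ∧ dz + (-6*y*(y + z)) dy ∧ dz

Distribute the wedge, using dx_i ∧ dx_j = -dx_j ∧ dx_i and dx_i ∧ dx_i = 0. For each pair (i, j) with i < j, the coefficient of dx_i ∧ dx_j in alpha ∧ beta is (alpha_i * beta_j - alpha_j * beta_i). Collecting: alpha ∧ beta = (2*y*(x + 3*z)) dx ∧ dy + (2*x*y - 6*z^2) dx ∧ dz + (-6*y*(y + z)) dy ∧ dz.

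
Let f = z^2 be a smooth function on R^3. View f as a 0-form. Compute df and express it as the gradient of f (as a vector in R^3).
df = (0) dx + (0) dy + (2*z) dz; grad f = (0, 0, 2*z)

For a 0-form f, d f = (∂f/∂x) dx + (∂f/∂y) dy + (∂f/∂z) dz. The components of the vector representation are exactly the entries of grad f in Cartesian coordinates:
  ∂f/∂x = 0
  ∂f/∂y = 0
  ∂f/∂z = 2*z.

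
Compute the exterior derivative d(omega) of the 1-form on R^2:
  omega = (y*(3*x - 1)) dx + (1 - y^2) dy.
d(omega) = (1 - 3*x) dx ∧ dy

For a 1-form omega = sum_i f_i dx_i, the exterior derivative is
  d(omega) = sum_{i < j} (∂f_j/∂x_i - ∂f_i/∂x_j) dx_i ∧ dx_j.
  coefficient of dx ∧ dy: ∂f_2/∂x - ∂f_1/∂y = ∂(1 - y^2)/∂x - ∂(y*(3*x - 1))/∂y = 1 - 3*x
Assembling: d(omega) = (1 - 3*x) dx ∧ dy.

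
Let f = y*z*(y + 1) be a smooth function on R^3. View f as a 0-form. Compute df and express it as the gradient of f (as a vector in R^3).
df = (0) dx + (z*(2*y + 1)) dy + (y*(y + 1)) dz; grad f = (0, z*(2*y + 1), y*(y + 1))

For a 0-form f, d f = (∂f/∂x) dx + (∂f/∂y) dy + (∂f/∂z) dz. The components of the vector representation are exactly the entries of grad f in Cartesian coordinates:
  ∂f/∂x = 0
  ∂f/∂y = z*(2*y + 1)
  ∂f/∂z = y*(y + 1).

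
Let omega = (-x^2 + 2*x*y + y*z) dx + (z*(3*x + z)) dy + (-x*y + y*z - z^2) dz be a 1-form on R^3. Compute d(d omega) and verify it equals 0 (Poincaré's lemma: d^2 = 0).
d(d omega) = 0

Step 1: d omega = sum_{i<j} (∂f_j/∂x_i - ∂f_i/∂x_j) dx_i ∧ dx_j:
  coeff of dx ∧ dy: -2*x + 2*z
  coeff of dx ∧ dz: -2*y
  coeff of dy ∧ dz: -4*x - z
Step 2: Apply d again to each 2-form coefficient. The only possible 3-form in R^3 is dx ∧ dy ∧ dz, with coefficient
  ∂(coeff of dy∧dz)/∂x - ∂(coeff of dx∧dz)/∂y + ∂(coeff of dx∧dy)/∂z
  = ∂/∂x (-4*x - z) - ∂/∂y (-2*y) + ∂/∂z (-2*x + 2*z).
Each of these terms simplifies to sums of mixed partials that cancel in pairs. The result is 0 (by equality of mixed partials for smooth functions — Schwarz / Clairaut).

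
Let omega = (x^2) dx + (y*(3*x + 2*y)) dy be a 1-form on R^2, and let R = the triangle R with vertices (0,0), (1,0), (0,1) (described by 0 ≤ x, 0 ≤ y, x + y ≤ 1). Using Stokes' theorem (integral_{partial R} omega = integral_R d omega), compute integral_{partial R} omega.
integral_(partial R) omega = 1/2

Stokes: integral_partial_R omega = integral_R d omega with d omega = (∂Q/∂x - ∂P/∂y) dx ∧ dy.
  ∂Q/∂x = 3*y
  ∂P/∂y = 0
  integrand = ∂Q/∂x - ∂P/∂y = 3*y.
Integrating over R: integral_0^1 integral_0^{1-x} (3*y) dy dx = 1/2.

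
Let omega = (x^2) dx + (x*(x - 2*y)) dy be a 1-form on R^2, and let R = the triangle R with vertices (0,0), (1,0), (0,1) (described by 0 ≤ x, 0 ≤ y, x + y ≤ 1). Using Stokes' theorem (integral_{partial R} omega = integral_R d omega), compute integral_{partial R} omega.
integral_(partial R) omega = 0

Stokes: integral_partial_R omega = integral_R d omega with d omega = (∂Q/∂x - ∂P/∂y) dx ∧ dy.
  ∂Q/∂x = 2*x - 2*y
  ∂P/∂y = 0
  integrand = ∂Q/∂x - ∂P/∂y = 2*x - 2*y.
Integrating over R: integral_0^1 integral_0^{1-x} (2*x - 2*y) dy dx = 0.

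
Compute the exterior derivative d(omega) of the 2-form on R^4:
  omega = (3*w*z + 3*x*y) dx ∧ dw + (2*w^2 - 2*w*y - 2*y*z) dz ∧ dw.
d(omega) = (-3*x) dx ∧ dy ∧ dw + (-3*w) dx ∧ dz ∧ dw + (-2*w - 2*z) dy ∧ dz ∧ dw

For a 2-form omega = sum_{i<j} g_{ij} dx_i ∧ dx_j, the exterior derivative is
  d(omega) = sum_{i<j} d(g_{ij}) ∧ dx_i ∧ dx_j = sum_{i<j, k} (∂g_{ij}/∂x_k) dx_k ∧ dx_i ∧ dx_j.
Expand each term, using dx_k ∧ dx_i ∧ dx_j = sgn(permutation) dx_{(a)} ∧ dx_{(b)} ∧ dx_{(c)} with (a < b < c) sorted:
  d(3*w*z + 3*x*y) includes (∂/∂y)(3*w*z + 3*x*y) dy = (3*x) dy, which multiplied by dx ∧ dw gives (-3*x) dx ∧ dy ∧ dw
  d(3*w*z + 3*x*y) includes (∂/∂z)(3*w*z + 3*x*y) dz = (3*w) dz, which multiplied by dx ∧ dw gives (-3*w) dx ∧ dz ∧ dw
  d(2*w^2 - 2*w*y - 2*y*z) includes (∂/∂y)(2*w^2 - 2*w*y - 2*y*z) dy = (-2*w - 2*z) dy, which multiplied by dz ∧ dw gives (-2*w - 2*z) dy ∧ dz ∧ dw
Collecting like 3-forms: d(omega) = (-3*x) dx ∧ dy ∧ dw + (-3*w) dx ∧ dz ∧ dw + (-2*w - 2*z) dy ∧ dz ∧ dw.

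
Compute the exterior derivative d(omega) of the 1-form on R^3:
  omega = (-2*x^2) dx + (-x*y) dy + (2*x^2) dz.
d(omega) = (-y) dx ∧ dy + (4*x) dx ∧ dz

For a 1-form omega = sum_i f_i dx_i, the exterior derivative is
  d(omega) = sum_{i < j} (∂f_j/∂x_i - ∂f_i/∂x_j) dx_i ∧ dx_j.
  coefficient of dx ∧ dy: ∂f_2/∂x - ∂f_1/∂y = ∂(-x*y)/∂x - ∂(-2*x^2)/∂y = -y
  coefficient of dx ∧ dz: ∂f_3/∂x - ∂f_1/∂z = ∂(2*x^2)/∂x - ∂(-2*x^2)/∂z = 4*x
Assembling: d(omega) = (-y) dx ∧ dy + (4*x) dx ∧ dz.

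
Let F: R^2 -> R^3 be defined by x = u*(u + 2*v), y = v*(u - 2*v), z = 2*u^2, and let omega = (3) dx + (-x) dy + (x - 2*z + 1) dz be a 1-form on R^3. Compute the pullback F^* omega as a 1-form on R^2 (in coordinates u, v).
F^* omega = (-12*u^3 + 7*u^2*v - 2*u*v^2 + 10*u + 6*v) du + (u*(-u^2 + 2*u*v + 8*v^2 + 6)) dv

Using F^*(f dg) = (f ∘ F) d(g ∘ F), substitute each coordinate x_i by F_i(u, v) in f_i, and replace dx_i by d F_i = (∂F_i/∂u) du + (∂F_i/∂v) dv.
  For the x component: f_1(F) = 3; d F_1 = (2*u + 2*v) du + (2*u) dv
  For the y component: f_2(F) = u*(-u - 2*v); d F_2 = (v) du + (u - 4*v) dv
  For the z component: f_3(F) = -3*u^2 + 2*u*v + 1; d F_3 = (4*u) du + (0) dv
Combining and collecting du, dv coefficients:
  coeff of du: -12*u^3 + 7*u^2*v - 2*u*v^2 + 10*u + 6*v
  coeff of dv: u*(-u^2 + 2*u*v + 8*v^2 + 6)
F^* omega = (-12*u^3 + 7*u^2*v - 2*u*v^2 + 10*u + 6*v) du + (u*(-u^2 + 2*u*v + 8*v^2 + 6)) dv.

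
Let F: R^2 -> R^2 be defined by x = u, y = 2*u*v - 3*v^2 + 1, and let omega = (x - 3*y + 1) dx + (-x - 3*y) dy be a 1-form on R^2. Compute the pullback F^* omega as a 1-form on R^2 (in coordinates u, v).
F^* omega = (-12*u*v^2 - 8*u*v + u + 18*v^3 + 9*v^2 - 6*v - 2) du + (-12*u^2*v - 2*u^2 + 54*u*v^2 + 6*u*v - 6*u - 54*v^3 + 18*v) dv

Using F^*(f dg) = (f ∘ F) d(g ∘ F), substitute each coordinate x_i by F_i(u, v) in f_i, and replace dx_i by d F_i = (∂F_i/∂u) du + (∂F_i/∂v) dv.
  For the x component: f_1(F) = -6*u*v + u + 9*v^2 - 2; d F_1 = (1) du + (0) dv
  For the y component: f_2(F) = -6*u*v - u + 9*v^2 - 3; d F_2 = (2*v) du + (2*u - 6*v) dv
Combining and collecting du, dv coefficients:
  coeff of du: -12*u*v^2 - 8*u*v + u + 18*v^3 + 9*v^2 - 6*v - 2
  coeff of dv: -12*u^2*v - 2*u^2 + 54*u*v^2 + 6*u*v - 6*u - 54*v^3 + 18*v
F^* omega = (-12*u*v^2 - 8*u*v + u + 18*v^3 + 9*v^2 - 6*v - 2) du + (-12*u^2*v - 2*u^2 + 54*u*v^2 + 6*u*v - 6*u - 54*v^3 + 18*v) dv.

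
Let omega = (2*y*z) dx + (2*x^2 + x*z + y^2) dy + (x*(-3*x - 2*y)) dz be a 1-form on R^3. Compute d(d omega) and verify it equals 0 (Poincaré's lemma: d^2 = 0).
d(d omega) = 0

Step 1: d omega = sum_{i<j} (∂f_j/∂x_i - ∂f_i/∂x_j) dx_i ∧ dx_j:
  coeff of dx ∧ dy: 4*x - z
  coeff of dx ∧ dz: -6*x - 4*y
  coeff of dy ∧ dz: -3*x
Step 2: Apply d again to each 2-form coefficient. The only possible 3-form in R^3 is dx ∧ dy ∧ dz, with coefficient
  ∂(coeff of dy∧dz)/∂x - ∂(coeff of dx∧dz)/∂y + ∂(coeff of dx∧dy)/∂z
  = ∂/∂x (-3*x) - ∂/∂y (-6*x - 4*y) + ∂/∂z (4*x - z).
Each of these terms simplifies to sums of mixed partials that cancel in pairs. The result is 0 (by equality of mixed partials for smooth functions — Schwarz / Clairaut).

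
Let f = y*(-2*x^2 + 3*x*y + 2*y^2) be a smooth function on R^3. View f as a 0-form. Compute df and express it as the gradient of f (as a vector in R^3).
df = (y*(-4*x + 3*y)) dx + (-2*x^2 + 6*x*y + 6*y^2) dy + (0) dz; grad f = (y*(-4*x + 3*y), -2*x^2 + 6*x*y + 6*y^2, 0)

For a 0-form f, d f = (∂f/∂x) dx + (∂f/∂y) dy + (∂f/∂z) dz. The components of the vector representation are exactly the entries of grad f in Cartesian coordinates:
  ∂f/∂x = y*(-4*x + 3*y)
  ∂f/∂y = -2*x^2 + 6*x*y + 6*y^2
  ∂f/∂z = 0.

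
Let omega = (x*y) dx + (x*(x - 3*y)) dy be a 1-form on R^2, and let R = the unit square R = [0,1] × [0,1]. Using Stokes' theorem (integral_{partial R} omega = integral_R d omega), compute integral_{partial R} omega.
integral_(partial R) omega = -1

Stokes: integral_partial_R omega = integral_R d omega with d omega = (∂Q/∂x - ∂P/∂y) dx ∧ dy.
  ∂Q/∂x = 2*x - 3*y
  ∂P/∂y = x
  integrand = ∂Q/∂x - ∂P/∂y = x - 3*y.
Integrating over R: integral_0^1 integral_0^1 (x - 3*y) dx dy = -1.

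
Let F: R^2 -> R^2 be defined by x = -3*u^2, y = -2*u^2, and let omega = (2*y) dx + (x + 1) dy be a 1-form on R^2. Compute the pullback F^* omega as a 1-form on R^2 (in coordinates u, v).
F^* omega = (36*u^3 - 4*u) du

Using F^*(f dg) = (f ∘ F) d(g ∘ F), substitute each coordinate x_i by F_i(u, v) in f_i, and replace dx_i by d F_i = (∂F_i/∂u) du + (∂F_i/∂v) dv.
  For the x component: f_1(F) = -4*u^2; d F_1 = (-6*u) du + (0) dv
  For the y component: f_2(F) = 1 - 3*u^2; d F_2 = (-4*u) du + (0) dv
Combining and collecting du, dv coefficients:
  coeff of du: 36*u^3 - 4*u
  coeff of dv: 0
F^* omega = (36*u^3 - 4*u) du.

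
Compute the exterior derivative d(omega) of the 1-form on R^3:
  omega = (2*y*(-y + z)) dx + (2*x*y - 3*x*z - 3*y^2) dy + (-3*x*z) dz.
d(omega) = (6*y - 5*z) dx ∧ dy + (-2*y - 3*z) dx ∧ dz + (3*x) dy ∧ dz

For a 1-form omega = sum_i f_i dx_i, the exterior derivative is
  d(omega) = sum_{i < j} (∂f_j/∂x_i - ∂f_i/∂x_j) dx_i ∧ dx_j.
  coefficient of dx ∧ dy: ∂f_2/∂x - ∂f_1/∂y = ∂(2*x*y - 3*x*z - 3*y^2)/∂x - ∂(2*y*(-y + z))/∂y = 6*y - 5*z
  coefficient of dx ∧ dz: ∂f_3/∂x - ∂f_1/∂z = ∂(-3*x*z)/∂x - ∂(2*y*(-y + z))/∂z = -2*y - 3*z
  coefficient of dy ∧ dz: ∂f_3/∂y - ∂f_2/∂z = ∂(-3*x*z)/∂y - ∂(2*x*y - 3*x*z - 3*y^2)/∂z = 3*x
Assembling: d(omega) = (6*y - 5*z) dx ∧ dy + (-2*y - 3*z) dx ∧ dz + (3*x) dy ∧ dz.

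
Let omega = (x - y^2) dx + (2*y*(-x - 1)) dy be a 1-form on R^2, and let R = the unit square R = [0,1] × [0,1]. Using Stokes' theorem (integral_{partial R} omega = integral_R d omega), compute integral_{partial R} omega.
integral_(partial R) omega = 0

Stokes: integral_partial_R omega = integral_R d omega with d omega = (∂Q/∂x - ∂P/∂y) dx ∧ dy.
  ∂Q/∂x = -2*y
  ∂P/∂y = -2*y
  integrand = ∂Q/∂x - ∂P/∂y = 0.
Integrating over R: integral_0^1 integral_0^1 (0) dx dy = 0.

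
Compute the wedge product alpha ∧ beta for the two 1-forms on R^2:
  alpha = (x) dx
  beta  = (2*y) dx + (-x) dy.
alpha ∧ beta = (-x^2) dx ∧ dy

Distribute the wedge, using dx_i ∧ dx_j = -dx_j ∧ dx_i and dx_i ∧ dx_i = 0. For each pair (i, j) with i < j, the coefficient of dx_i ∧ dx_j in alpha ∧ beta is (alpha_i * beta_j - alpha_j * beta_i). Collecting: alpha ∧ beta = (-x^2) dx ∧ dy.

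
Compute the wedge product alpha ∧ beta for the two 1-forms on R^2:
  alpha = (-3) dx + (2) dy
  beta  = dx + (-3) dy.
alpha ∧ beta = (7) dx ∧ dy

Distribute the wedge, using dx_i ∧ dx_j = -dx_j ∧ dx_i and dx_i ∧ dx_i = 0. For each pair (i, j) with i < j, the coefficient of dx_i ∧ dx_j in alpha ∧ beta is (alpha_i * beta_j - alpha_j * beta_i). Collecting: alpha ∧ beta = (7) dx ∧ dy.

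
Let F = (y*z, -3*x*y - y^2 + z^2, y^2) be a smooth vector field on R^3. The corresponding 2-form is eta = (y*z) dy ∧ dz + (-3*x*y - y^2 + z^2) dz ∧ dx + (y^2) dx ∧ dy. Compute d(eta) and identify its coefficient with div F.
d(eta) = (-3*x - 2*y) dx ∧ dy ∧ dz; div F = -3*x - 2*y

For a 2-form in R^3 of the form above, applying d gives a 3-form with coefficient ∂P/∂x + ∂Q/∂y + ∂R/∂z:
  ∂P/∂x = 0
  ∂Q/∂y = -3*x - 2*y
  ∂R/∂z = 0
Sum = -3*x - 2*y, which is exactly div F.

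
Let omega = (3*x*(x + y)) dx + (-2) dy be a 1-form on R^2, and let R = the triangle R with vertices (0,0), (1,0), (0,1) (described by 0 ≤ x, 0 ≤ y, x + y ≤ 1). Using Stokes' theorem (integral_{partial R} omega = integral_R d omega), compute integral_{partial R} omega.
integral_(partial R) omega = -1/2

Stokes: integral_partial_R omega = integral_R d omega with d omega = (∂Q/∂x - ∂P/∂y) dx ∧ dy.
  ∂Q/∂x = 0
  ∂P/∂y = 3*x
  integrand = ∂Q/∂x - ∂P/∂y = -3*x.
Integrating over R: integral_0^1 integral_0^{1-x} (-3*x) dy dx = -1/2.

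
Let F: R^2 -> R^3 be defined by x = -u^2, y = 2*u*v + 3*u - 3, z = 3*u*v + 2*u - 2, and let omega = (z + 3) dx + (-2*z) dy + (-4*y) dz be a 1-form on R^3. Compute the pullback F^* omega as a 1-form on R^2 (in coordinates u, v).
F^* omega = (-6*u^2*v - 4*u^2 - 36*u*v^2 - 78*u*v - 38*u + 44*v + 36) du + (4*u*(-9*u*v - 11*u + 11)) dv

Using F^*(f dg) = (f ∘ F) d(g ∘ F), substitute each coordinate x_i by F_i(u, v) in f_i, and replace dx_i by d F_i = (∂F_i/∂u) du + (∂F_i/∂v) dv.
  For the x component: f_1(F) = 3*u*v + 2*u + 1; d F_1 = (-2*u) du + (0) dv
  For the y component: f_2(F) = -6*u*v - 4*u + 4; d F_2 = (2*v + 3) du + (2*u) dv
  For the z component: f_3(F) = -8*u*v - 12*u + 12; d F_3 = (3*v + 2) du + (3*u) dv
Combining and collecting du, dv coefficients:
  coeff of du: -6*u^2*v - 4*u^2 - 36*u*v^2 - 78*u*v - 38*u + 44*v + 36
  coeff of dv: 4*u*(-9*u*v - 11*u + 11)
F^* omega = (-6*u^2*v - 4*u^2 - 36*u*v^2 - 78*u*v - 38*u + 44*v + 36) du + (4*u*(-9*u*v - 11*u + 11)) dv.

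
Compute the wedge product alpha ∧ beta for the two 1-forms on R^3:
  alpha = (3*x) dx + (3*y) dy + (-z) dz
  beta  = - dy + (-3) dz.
alpha ∧ beta = (-3*x) dx ∧ dy + (-9*x) dx ∧ dz + (-9*y - z) dy ∧ dz

Distribute the wedge, using dx_i ∧ dx_j = -dx_j ∧ dx_i and dx_i ∧ dx_i = 0. For each pair (i, j) with i < j, the coefficient of dx_i ∧ dx_j in alpha ∧ beta is (alpha_i * beta_j - alpha_j * beta_i). Collecting: alpha ∧ beta = (-3*x) dx ∧ dy + (-9*x) dx ∧ dz + (-9*y - z) dy ∧ dz.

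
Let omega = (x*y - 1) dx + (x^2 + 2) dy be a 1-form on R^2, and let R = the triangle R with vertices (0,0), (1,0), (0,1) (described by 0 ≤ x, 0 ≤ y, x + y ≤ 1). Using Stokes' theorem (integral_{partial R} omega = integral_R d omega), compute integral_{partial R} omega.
integral_(partial R) omega = 1/6

Stokes: integral_partial_R omega = integral_R d omega with d omega = (∂Q/∂x - ∂P/∂y) dx ∧ dy.
  ∂Q/∂x = 2*x
  ∂P/∂y = x
  integrand = ∂Q/∂x - ∂P/∂y = x.
Integrating over R: integral_0^1 integral_0^{1-x} (x) dy dx = 1/6.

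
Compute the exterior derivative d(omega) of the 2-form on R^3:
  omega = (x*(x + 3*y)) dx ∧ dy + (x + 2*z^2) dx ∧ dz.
d(omega) = 0

For a 2-form omega = sum_{i<j} g_{ij} dx_i ∧ dx_j, the exterior derivative is
  d(omega) = sum_{i<j} d(g_{ij}) ∧ dx_i ∧ dx_j = sum_{i<j, k} (∂g_{ij}/∂x_k) dx_k ∧ dx_i ∧ dx_j.
Expand each term, using dx_k ∧ dx_i ∧ dx_j = sgn(permutation) dx_{(a)} ∧ dx_{(b)} ∧ dx_{(c)} with (a < b < c) sorted:

Collecting like 3-forms: d(omega) = 0.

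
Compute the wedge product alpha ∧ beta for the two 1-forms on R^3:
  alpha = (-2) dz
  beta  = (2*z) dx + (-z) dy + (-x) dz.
alpha ∧ beta = (4*z) dx ∧ dz + (-2*z) dy ∧ dz

Distribute the wedge, using dx_i ∧ dx_j = -dx_j ∧ dx_i and dx_i ∧ dx_i = 0. For each pair (i, j) with i < j, the coefficient of dx_i ∧ dx_j in alpha ∧ beta is (alpha_i * beta_j - alpha_j * beta_i). Collecting: alpha ∧ beta = (4*z) dx ∧ dz + (-2*z) dy ∧ dz.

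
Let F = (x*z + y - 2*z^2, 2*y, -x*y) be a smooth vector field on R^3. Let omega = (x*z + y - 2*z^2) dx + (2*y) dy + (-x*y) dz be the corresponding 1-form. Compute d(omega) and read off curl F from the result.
d(omega) = (-x) dy ∧ dz + (x + y - 4*z) dz ∧ dx + (-1) dx ∧ dy; curl F = (-x, x + y - 4*z, -1)

d omega = sum_{i<j} (∂f_j/∂x_i - ∂f_i/∂x_j) dx_i ∧ dx_j. Under the identification (dy ∧ dz, dz ∧ dx, dx ∧ dy) ↔ (e_x, e_y, e_z), the coefficients are exactly the components of curl F. Compute:
  ∂R/∂y - ∂Q/∂z = (-x) - (0) = -x
  ∂P/∂z - ∂R/∂x = (x - 4*z) - (-y) = x + y - 4*z
  ∂Q/∂x - ∂P/∂y = (0) - (1) = -1.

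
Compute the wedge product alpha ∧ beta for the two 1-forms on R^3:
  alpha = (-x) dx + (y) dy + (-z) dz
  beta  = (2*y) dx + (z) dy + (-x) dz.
alpha ∧ beta = (-x*z - 2*y^2) dx ∧ dy + (x^2 + 2*y*z) dx ∧ dz + (-x*y + z^2) dy ∧ dz

Distribute the wedge, using dx_i ∧ dx_j = -dx_j ∧ dx_i and dx_i ∧ dx_i = 0. For each pair (i, j) with i < j, the coefficient of dx_i ∧ dx_j in alpha ∧ beta is (alpha_i * beta_j - alpha_j * beta_i). Collecting: alpha ∧ beta = (-x*z - 2*y^2) dx ∧ dy + (x^2 + 2*y*z) dx ∧ dz + (-x*y + z^2) dy ∧ dz.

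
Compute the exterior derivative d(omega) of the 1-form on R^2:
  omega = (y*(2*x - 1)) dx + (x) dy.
d(omega) = (2 - 2*x) dx ∧ dy

For a 1-form omega = sum_i f_i dx_i, the exterior derivative is
  d(omega) = sum_{i < j} (∂f_j/∂x_i - ∂f_i/∂x_j) dx_i ∧ dx_j.
  coefficient of dx ∧ dy: ∂f_2/∂x - ∂f_1/∂y = ∂(x)/∂x - ∂(y*(2*x - 1))/∂y = 2 - 2*x
Assembling: d(omega) = (2 - 2*x) dx ∧ dy.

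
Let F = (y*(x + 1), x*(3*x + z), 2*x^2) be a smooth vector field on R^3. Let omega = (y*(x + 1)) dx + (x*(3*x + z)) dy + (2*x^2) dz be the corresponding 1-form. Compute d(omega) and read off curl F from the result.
d(omega) = (-x) dy ∧ dz + (-4*x) dz ∧ dx + (5*x + z - 1) dx ∧ dy; curl F = (-x, -4*x, 5*x + z - 1)

d omega = sum_{i<j} (∂f_j/∂x_i - ∂f_i/∂x_j) dx_i ∧ dx_j. Under the identification (dy ∧ dz, dz ∧ dx, dx ∧ dy) ↔ (e_x, e_y, e_z), the coefficients are exactly the components of curl F. Compute:
  ∂R/∂y - ∂Q/∂z = (0) - (x) = -x
  ∂P/∂z - ∂R/∂x = (0) - (4*x) = -4*x
  ∂Q/∂x - ∂P/∂y = (6*x + z) - (x + 1) = 5*x + z - 1.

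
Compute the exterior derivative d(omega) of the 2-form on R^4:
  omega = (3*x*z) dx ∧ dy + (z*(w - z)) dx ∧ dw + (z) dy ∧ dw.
d(omega) = (3*x) dx ∧ dy ∧ dz + (-w + 2*z) dx ∧ dz ∧ dw + (-1) dy ∧ dz ∧ dw

For a 2-form omega = sum_{i<j} g_{ij} dx_i ∧ dx_j, the exterior derivative is
  d(omega) = sum_{i<j} d(g_{ij}) ∧ dx_i ∧ dx_j = sum_{i<j, k} (∂g_{ij}/∂x_k) dx_k ∧ dx_i ∧ dx_j.
Expand each term, using dx_k ∧ dx_i ∧ dx_j = sgn(permutation) dx_{(a)} ∧ dx_{(b)} ∧ dx_{(c)} with (a < b < c) sorted:
  d(3*x*z) includes (∂/∂z)(3*x*z) dz = (3*x) dz, which multiplied by dx ∧ dy gives (3*x) dx ∧ dy ∧ dz
  d(z*(w - z)) includes (∂/∂z)(z*(w - z)) dz = (w - 2*z) dz, which multiplied by dx ∧ dw gives (-w + 2*z) dx ∧ dz ∧ dw
  d(z) includes (∂/∂z)(z) dz = (1) dz, which multiplied by dy ∧ dw gives (-1) dy ∧ dz ∧ dw
Collecting like 3-forms: d(omega) = (3*x) dx ∧ dy ∧ dz + (-w + 2*z) dx ∧ dz ∧ dw + (-1) dy ∧ dz ∧ dw.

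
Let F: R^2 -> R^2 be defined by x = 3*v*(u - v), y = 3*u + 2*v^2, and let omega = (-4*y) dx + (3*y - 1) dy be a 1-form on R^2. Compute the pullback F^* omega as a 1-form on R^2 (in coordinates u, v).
F^* omega = (-36*u*v + 27*u - 24*v^3 + 18*v^2 - 3) du + (-36*u^2 - 24*u*v^2 + 108*u*v + 72*v^3 - 4*v) dv

Using F^*(f dg) = (f ∘ F) d(g ∘ F), substitute each coordinate x_i by F_i(u, v) in f_i, and replace dx_i by d F_i = (∂F_i/∂u) du + (∂F_i/∂v) dv.
  For the x component: f_1(F) = -12*u - 8*v^2; d F_1 = (3*v) du + (3*u - 6*v) dv
  For the y component: f_2(F) = 9*u + 6*v^2 - 1; d F_2 = (3) du + (4*v) dv
Combining and collecting du, dv coefficients:
  coeff of du: -36*u*v + 27*u - 24*v^3 + 18*v^2 - 3
  coeff of dv: -36*u^2 - 24*u*v^2 + 108*u*v + 72*v^3 - 4*v
F^* omega = (-36*u*v + 27*u - 24*v^3 + 18*v^2 - 3) du + (-36*u^2 - 24*u*v^2 + 108*u*v + 72*v^3 - 4*v) dv.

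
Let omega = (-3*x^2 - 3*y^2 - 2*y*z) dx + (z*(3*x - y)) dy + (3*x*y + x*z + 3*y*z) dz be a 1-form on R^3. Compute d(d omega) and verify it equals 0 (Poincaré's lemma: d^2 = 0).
d(d omega) = 0

Step 1: d omega = sum_{i<j} (∂f_j/∂x_i - ∂f_i/∂x_j) dx_i ∧ dx_j:
  coeff of dx ∧ dy: 6*y + 5*z
  coeff of dx ∧ dz: 5*y + z
  coeff of dy ∧ dz: y + 3*z
Step 2: Apply d again to each 2-form coefficient. The only possible 3-form in R^3 is dx ∧ dy ∧ dz, with coefficient
  ∂(coeff of dy∧dz)/∂x - ∂(coeff of dx∧dz)/∂y + ∂(coeff of dx∧dy)/∂z
  = ∂/∂x (y + 3*z) - ∂/∂y (5*y + z) + ∂/∂z (6*y + 5*z).
Each of these terms simplifies to sums of mixed partials that cancel in pairs. The result is 0 (by equality of mixed partials for smooth functions — Schwarz / Clairaut).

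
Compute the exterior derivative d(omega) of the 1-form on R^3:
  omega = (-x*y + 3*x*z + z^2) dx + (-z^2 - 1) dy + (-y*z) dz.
d(omega) = (x) dx ∧ dy + (-3*x - 2*z) dx ∧ dz + (z) dy ∧ dz

For a 1-form omega = sum_i f_i dx_i, the exterior derivative is
  d(omega) = sum_{i < j} (∂f_j/∂x_i - ∂f_i/∂x_j) dx_i ∧ dx_j.
  coefficient of dx ∧ dy: ∂f_2/∂x - ∂f_1/∂y = ∂(-z^2 - 1)/∂x - ∂(-x*y + 3*x*z + z^2)/∂y = x
  coefficient of dx ∧ dz: ∂f_3/∂x - ∂f_1/∂z = ∂(-y*z)/∂x - ∂(-x*y + 3*x*z + z^2)/∂z = -3*x - 2*z
  coefficient of dy ∧ dz: ∂f_3/∂y - ∂f_2/∂z = ∂(-y*z)/∂y - ∂(-z^2 - 1)/∂z = z
Assembling: d(omega) = (x) dx ∧ dy + (-3*x - 2*z) dx ∧ dz + (z) dy ∧ dz.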